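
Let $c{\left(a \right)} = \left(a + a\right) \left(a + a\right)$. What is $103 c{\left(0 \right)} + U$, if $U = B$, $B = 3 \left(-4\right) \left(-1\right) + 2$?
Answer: $14$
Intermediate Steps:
$c{\left(a \right)} = 4 a^{2}$ ($c{\left(a \right)} = 2 a 2 a = 4 a^{2}$)
$B = 14$ ($B = \left(-12\right) \left(-1\right) + 2 = 12 + 2 = 14$)
$U = 14$
$103 c{\left(0 \right)} + U = 103 \cdot 4 \cdot 0^{2} + 14 = 103 \cdot 4 \cdot 0 + 14 = 103 \cdot 0 + 14 = 0 + 14 = 14$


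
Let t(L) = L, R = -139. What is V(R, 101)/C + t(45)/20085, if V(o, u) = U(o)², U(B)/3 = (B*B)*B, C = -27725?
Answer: -86918432977920036/37123775 ≈ -2.3413e+9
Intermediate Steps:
U(B) = 3*B³ (U(B) = 3*((B*B)*B) = 3*(B²*B) = 3*B³)
V(o, u) = 9*o⁶ (V(o, u) = (3*o³)² = 9*o⁶)
V(R, 101)/C + t(45)/20085 = (9*(-139)⁶)/(-27725) + 45/20085 = (9*7212549413161)*(-1/27725) + 45*(1/20085) = 64912944718449*(-1/27725) + 3/1339 = -64912944718449/27725 + 3/1339 = -86918432977920036/37123775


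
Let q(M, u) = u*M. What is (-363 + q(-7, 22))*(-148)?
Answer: 76516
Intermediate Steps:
q(M, u) = M*u
(-363 + q(-7, 22))*(-148) = (-363 - 7*22)*(-148) = (-363 - 154)*(-148) = -517*(-148) = 76516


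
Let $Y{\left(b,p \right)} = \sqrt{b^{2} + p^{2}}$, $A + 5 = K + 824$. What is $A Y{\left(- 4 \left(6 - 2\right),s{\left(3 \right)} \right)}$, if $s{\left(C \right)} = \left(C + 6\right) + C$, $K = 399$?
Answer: $24360$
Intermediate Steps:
$s{\left(C \right)} = 6 + 2 C$ ($s{\left(C \right)} = \left(6 + C\right) + C = 6 + 2 C$)
$A = 1218$ ($A = -5 + \left(399 + 824\right) = -5 + 1223 = 1218$)
$A Y{\left(- 4 \left(6 - 2\right),s{\left(3 \right)} \right)} = 1218 \sqrt{\left(- 4 \left(6 - 2\right)\right)^{2} + \left(6 + 2 \cdot 3\right)^{2}} = 1218 \sqrt{\left(\left(-4\right) 4\right)^{2} + \left(6 + 6\right)^{2}} = 1218 \sqrt{\left(-16\right)^{2} + 12^{2}} = 1218 \sqrt{256 + 144} = 1218 \sqrt{400} = 1218 \cdot 20 = 24360$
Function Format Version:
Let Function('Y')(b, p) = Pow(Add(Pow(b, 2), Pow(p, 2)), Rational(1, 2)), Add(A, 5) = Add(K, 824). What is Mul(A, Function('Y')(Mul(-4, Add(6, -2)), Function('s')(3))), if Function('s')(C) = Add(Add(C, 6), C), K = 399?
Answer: 24360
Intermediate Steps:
Function('s')(C) = Add(6, Mul(2, C)) (Function('s')(C) = Add(Add(6, C), C) = Add(6, Mul(2, C)))
A = 1218 (A = Add(-5, Add(399, 824)) = Add(-5, 1223) = 1218)
Mul(A, Function('Y')(Mul(-4, Add(6, -2)), Function('s')(3))) = Mul(1218, Pow(Add(Pow(Mul(-4, Add(6, -2)), 2), Pow(Add(6, Mul(2, 3)), 2)), Rational(1, 2))) = Mul(1218, Pow(Add(Pow(Mul(-4, 4), 2), Pow(Add(6, 6), 2)), Rational(1, 2))) = Mul(1218, Pow(Add(Pow(-16, 2), Pow(12, 2)), Rational(1, 2))) = Mul(1218, Pow(Add(256, 144), Rational(1, 2))) = Mul(1218, Pow(400, Rational(1, 2))) = Mul(1218, 20) = 24360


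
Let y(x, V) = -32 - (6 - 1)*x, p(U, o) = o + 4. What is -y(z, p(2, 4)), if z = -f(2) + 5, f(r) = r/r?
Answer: 52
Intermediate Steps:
f(r) = 1
p(U, o) = 4 + o
z = 4 (z = -1*1 + 5 = -1 + 5 = 4)
y(x, V) = -32 - 5*x
-y(z, p(2, 4)) = -(-32 - 5*4) = -(-32 - 20) = -1*(-52) = 52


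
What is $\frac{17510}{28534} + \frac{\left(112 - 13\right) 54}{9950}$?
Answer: $\frac{81691816}{70978325} \approx 1.1509$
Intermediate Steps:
$\frac{17510}{28534} + \frac{\left(112 - 13\right) 54}{9950} = 17510 \cdot \frac{1}{28534} + 99 \cdot 54 \cdot \frac{1}{9950} = \frac{8755}{14267} + 5346 \cdot \frac{1}{9950} = \frac{8755}{14267} + \frac{2673}{4975} = \frac{81691816}{70978325}$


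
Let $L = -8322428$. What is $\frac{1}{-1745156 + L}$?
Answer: $- \frac{1}{10067584} \approx -9.9329 \cdot 10^{-8}$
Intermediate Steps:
$\frac{1}{-1745156 + L} = \frac{1}{-1745156 - 8322428} = \frac{1}{-10067584} = - \frac{1}{10067584}$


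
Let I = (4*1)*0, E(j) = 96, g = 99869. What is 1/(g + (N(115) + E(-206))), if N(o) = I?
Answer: 1/99965 ≈ 1.0003e-5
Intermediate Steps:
I = 0 (I = 4*0 = 0)
N(o) = 0
1/(g + (N(115) + E(-206))) = 1/(99869 + (0 + 96)) = 1/(99869 + 96) = 1/99965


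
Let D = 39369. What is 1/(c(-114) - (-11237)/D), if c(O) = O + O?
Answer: -39369/8964895 ≈ -0.0043915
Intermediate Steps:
c(O) = 2*O
1/(c(-114) - (-11237)/D) = 1/(2*(-114) - (-11237)/39369) = 1/(-228 - (-11237)/39369) = 1/(-228 - 1*(-11237/39369)) = 1/(-228 + 11237/39369) = 1/(-8964895/39369) = -39369/8964895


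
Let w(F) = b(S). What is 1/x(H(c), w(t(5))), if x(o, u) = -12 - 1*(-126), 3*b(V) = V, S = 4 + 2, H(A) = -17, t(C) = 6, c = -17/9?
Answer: 1/114 ≈ 0.0087719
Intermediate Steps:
c = -17/9 (c = -17*⅑ = -17/9 ≈ -1.8889)
S = 6
b(V) = V/3
w(F) = 2 (w(F) = (⅓)*6 = 2)
x(o, u) = 114 (x(o, u) = -12 + 126 = 114)
1/x(H(c), w(t(5))) = 1/114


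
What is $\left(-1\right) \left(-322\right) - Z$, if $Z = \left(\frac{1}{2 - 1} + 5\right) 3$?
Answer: $304$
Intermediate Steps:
$Z = 18$ ($Z = \left(1^{-1} + 5\right) 3 = \left(1 + 5\right) 3 = 6 \cdot 3 = 18$)
$\left(-1\right) \left(-322\right) - Z = \left(-1\right) \left(-322\right) - 18 = 322 - 18 = 304$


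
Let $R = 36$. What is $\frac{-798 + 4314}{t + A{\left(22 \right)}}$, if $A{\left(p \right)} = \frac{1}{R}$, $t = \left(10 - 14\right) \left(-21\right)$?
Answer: $\frac{126576}{3025} \approx 41.843$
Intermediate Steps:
$t = 84$ ($t = \left(-4\right) \left(-21\right) = 84$)
$A{\left(p \right)} = \frac{1}{36}$
$\frac{-798 + 4314}{t + A{\left(22 \right)}} = \frac{-798 + 4314}{84 + \frac{1}{36}} = \frac{3516}{\frac{3025}{36}} = 3516 \cdot \frac{36}{3025} = \frac{126576}{3025}$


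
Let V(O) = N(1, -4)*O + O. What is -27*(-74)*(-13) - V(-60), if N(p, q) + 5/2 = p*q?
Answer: -26304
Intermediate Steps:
N(p, q) = -5/2 + p*q
V(O) = -11*O/2 (V(O) = (-5/2 + 1*(-4))*O + O = (-5/2 - 4)*O + O = -13*O/2 + O = -11*O/2)
-27*(-74)*(-13) - V(-60) = -27*(-74)*(-13) - (-11)*(-60)/2 = 1998*(-13) - 1*330 = -25974 - 330 = -26304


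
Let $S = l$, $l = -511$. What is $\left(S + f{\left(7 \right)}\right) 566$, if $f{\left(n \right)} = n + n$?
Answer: $-281302$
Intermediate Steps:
$f{\left(n \right)} = 2 n$
$S = -511$
$\left(S + f{\left(7 \right)}\right) 566 = \left(-511 + 2 \cdot 7\right) 566 = \left(-511 + 14\right) 566 = \left(-497\right) 566 = -281302$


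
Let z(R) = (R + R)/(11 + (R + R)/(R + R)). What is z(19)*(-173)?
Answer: -3287/6 ≈ -547.83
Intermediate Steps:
z(R) = R/6 (z(R) = (2*R)/(11 + (2*R)/((2*R))) = (2*R)/(11 + (2*R)*(1/(2*R))) = (2*R)/(11 + 1) = (2*R)/12 = (2*R)*(1/12) = R/6)
z(19)*(-173) = ((1/6)*19)*(-173) = (19/6)*(-173) = -3287/6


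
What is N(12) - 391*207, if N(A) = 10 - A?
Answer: -80939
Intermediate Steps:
N(12) - 391*207 = (10 - 1*12) - 391*207 = (10 - 12) - 80937 = -2 - 80937 = -80939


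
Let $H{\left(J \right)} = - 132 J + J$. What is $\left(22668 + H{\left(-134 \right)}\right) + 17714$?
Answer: $57936$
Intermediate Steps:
$H{\left(J \right)} = - 131 J$
$\left(22668 + H{\left(-134 \right)}\right) + 17714 = \left(22668 - -17554\right) + 17714 = \left(22668 + 17554\right) + 17714 = 40222 + 17714 = 57936$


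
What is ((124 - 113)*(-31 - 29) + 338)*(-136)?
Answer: 43792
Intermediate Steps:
((124 - 113)*(-31 - 29) + 338)*(-136) = (11*(-60) + 338)*(-136) = (-660 + 338)*(-136) = -322*(-136) = 43792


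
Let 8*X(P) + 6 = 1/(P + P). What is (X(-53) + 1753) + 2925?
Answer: 3966307/848 ≈ 4677.3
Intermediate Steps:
X(P) = -3/4 + 1/(16*P) (X(P) = -3/4 + 1/(8*(P + P)) = -3/4 + 1/(8*((2*P))) = -3/4 + (1/(2*P))/8 = -3/4 + 1/(16*P))
(X(-53) + 1753) + 2925 = ((1/16)*(1 - 12*(-53))/(-53) + 1753) + 2925 = ((1/16)*(-1/53)*(1 + 636) + 1753) + 2925 = ((1/16)*(-1/53)*637 + 1753) + 2925 = (-637/848 + 1753) + 2925 = 1485907/848 + 2925 = 3966307/848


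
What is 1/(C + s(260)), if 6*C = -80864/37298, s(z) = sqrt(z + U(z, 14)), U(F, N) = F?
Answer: 141378069/203403256753 + 3130066809*sqrt(130)/813613027012 ≈ 0.044559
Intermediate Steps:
s(z) = sqrt(2)*sqrt(z) (s(z) = sqrt(z + z) = sqrt(2*z) = sqrt(2)*sqrt(z))
C = -20216/55947 (C = (-80864/37298)/6 = (-80864*1/37298)/6 = (1/6)*(-40432/18649) = -20216/55947 ≈ -0.36134)
1/(C + s(260)) = 1/(-20216/55947 + sqrt(2)*sqrt(260)) = 1/(-20216/55947 + sqrt(2)*(2*sqrt(65))) = 1/(-20216/55947 + 2*sqrt(130))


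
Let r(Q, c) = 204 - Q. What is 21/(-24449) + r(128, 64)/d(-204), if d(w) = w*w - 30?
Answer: 492409/508368057 ≈ 0.00096861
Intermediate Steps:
d(w) = -30 + w² (d(w) = w² - 30 = -30 + w²)
21/(-24449) + r(128, 64)/d(-204) = 21/(-24449) + (204 - 1*128)/(-30 + (-204)²) = 21*(-1/24449) + (204 - 128)/(-30 + 41616) = -21/24449 + 76/41586 = -21/24449 + 76*(1/41586) = -21/24449 + 38/20793 = 492409/508368057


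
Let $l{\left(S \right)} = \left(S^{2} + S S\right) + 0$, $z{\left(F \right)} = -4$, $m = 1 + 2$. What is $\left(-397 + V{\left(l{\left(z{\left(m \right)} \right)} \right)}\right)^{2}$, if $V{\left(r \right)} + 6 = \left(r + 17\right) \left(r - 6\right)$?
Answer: $758641$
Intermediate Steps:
$m = 3$
$l{\left(S \right)} = 2 S^{2}$ ($l{\left(S \right)} = \left(S^{2} + S^{2}\right) + 0 = 2 S^{2} + 0 = 2 S^{2}$)
$V{\left(r \right)} = -6 + \left(-6 + r\right) \left(17 + r\right)$ ($V{\left(r \right)} = -6 + \left(r + 17\right) \left(r - 6\right) = -6 + \left(17 + r\right) \left(-6 + r\right) = -6 + \left(-6 + r\right) \left(17 + r\right)$)
$\left(-397 + V{\left(l{\left(z{\left(m \right)} \right)} \right)}\right)^{2} = \left(-397 + \left(-108 + \left(2 \left(-4\right)^{2}\right)^{2} + 11 \cdot 2 \left(-4\right)^{2}\right)\right)^{2} = \left(-397 + \left(-108 + \left(2 \cdot 16\right)^{2} + 11 \cdot 2 \cdot 16\right)\right)^{2} = \left(-397 + \left(-108 + 32^{2} + 11 \cdot 32\right)\right)^{2} = \left(-397 + \left(-108 + 1024 + 352\right)\right)^{2} = \left(-397 + 1268\right)^{2} = 871^{2} = 758641$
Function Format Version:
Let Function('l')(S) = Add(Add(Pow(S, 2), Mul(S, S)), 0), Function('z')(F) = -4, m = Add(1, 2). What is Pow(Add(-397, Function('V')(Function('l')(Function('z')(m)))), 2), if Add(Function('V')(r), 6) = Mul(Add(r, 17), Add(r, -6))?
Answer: 758641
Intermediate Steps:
m = 3
Function('l')(S) = Mul(2, Pow(S, 2)) (Function('l')(S) = Add(Add(Pow(S, 2), Pow(S, 2)), 0) = Add(Mul(2, Pow(S, 2)), 0) = Mul(2, Pow(S, 2)))
Function('V')(r) = Add(-6, Mul(Add(-6, r), Add(17, r))) (Function('V')(r) = Add(-6, Mul(Add(r, 17), Add(r, -6))) = Add(-6, Mul(Add(17, r), Add(-6, r))) = Add(-6, Mul(Add(-6, r), Add(17, r))))
Pow(Add(-397, Function('V')(Function('l')(Function('z')(m)))), 2) = Pow(Add(-397, Add(-108, Pow(Mul(2, Pow(-4, 2)), 2), Mul(11, Mul(2, Pow(-4, 2))))), 2) = Pow(Add(-397, Add(-108, Pow(Mul(2, 16), 2), Mul(11, Mul(2, 16)))), 2) = Pow(Add(-397, Add(-108, Pow(32, 2), Mul(11, 32))), 2) = Pow(Add(-397, Add(-108, 1024, 352)), 2) = Pow(Add(-397, 1268), 2) = Pow(871, 2) = 758641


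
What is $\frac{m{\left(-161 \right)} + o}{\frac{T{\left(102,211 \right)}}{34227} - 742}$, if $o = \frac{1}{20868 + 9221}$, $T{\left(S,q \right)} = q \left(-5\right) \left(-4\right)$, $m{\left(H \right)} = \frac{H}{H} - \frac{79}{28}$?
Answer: $\frac{52521707997}{21392737157288} \approx 0.0024551$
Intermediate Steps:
$m{\left(H \right)} = - \frac{51}{28}$ ($m{\left(H \right)} = 1 - \frac{79}{28} = - \frac{51}{28}$)
$T{\left(S,q \right)} = 20 q$ ($T{\left(S,q \right)} = - 5 q \left(-4\right) = 20 q$)
$o = \frac{1}{30089} \approx 3.3235 \cdot 10^{-5}$
$\frac{m{\left(-161 \right)} + o}{\frac{T{\left(102,211 \right)}}{34227} - 742} = \frac{- \frac{51}{28} + \frac{1}{30089}}{\frac{20 \cdot 211}{34227} - 742} = - \frac{1534511}{842492 \left(4220 \cdot \frac{1}{34227} - 742\right)} = - \frac{1534511}{842492 \left(\frac{4220}{34227} - 742\right)} = - \frac{1534511}{842492 \left(- \frac{25392214}{34227}\right)} = \left(- \frac{1534511}{842492}\right) \left(- \frac{34227}{25392214}\right) = \frac{52521707997}{21392737157288}$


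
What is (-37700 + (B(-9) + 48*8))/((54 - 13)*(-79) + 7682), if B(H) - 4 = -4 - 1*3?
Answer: -37319/4443 ≈ -8.3995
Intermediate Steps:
B(H) = -3 (B(H) = 4 + (-4 - 1*3) = 4 + (-4 - 3) = 4 - 7 = -3)
(-37700 + (B(-9) + 48*8))/((54 - 13)*(-79) + 7682) = (-37700 + (-3 + 48*8))/((54 - 13)*(-79) + 7682) = (-37700 + (-3 + 384))/(41*(-79) + 7682) = (-37700 + 381)/(-3239 + 7682) = -37319/4443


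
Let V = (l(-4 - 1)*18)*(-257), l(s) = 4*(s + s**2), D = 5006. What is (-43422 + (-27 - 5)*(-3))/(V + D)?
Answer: 21663/182537 ≈ 0.11868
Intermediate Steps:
l(s) = 4*s + 4*s**2
V = -370080 (V = ((4*(-4 - 1)*(1 + (-4 - 1)))*18)*(-257) = ((4*(-5)*(1 - 5))*18)*(-257) = ((4*(-5)*(-4))*18)*(-257) = (80*18)*(-257) = 1440*(-257) = -370080)
(-43422 + (-27 - 5)*(-3))/(V + D) = (-43422 + (-27 - 5)*(-3))/(-370080 + 5006) = (-43422 - 32*(-3))/(-365074) = (-43422 + 96)*(-1/365074) = -43326*(-1/365074) = 21663/182537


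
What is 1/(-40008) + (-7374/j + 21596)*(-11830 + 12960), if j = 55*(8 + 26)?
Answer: 182541200859797/7481496 ≈ 2.4399e+7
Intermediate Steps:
j = 1870 (j = 55*34 = 1870)
1/(-40008) + (-7374/j + 21596)*(-11830 + 12960) = 1/(-40008) + (-7374/1870 + 21596)*(-11830 + 12960) = -1/40008 + (-7374*1/1870 + 21596)*1130 = -1/40008 + (-3687/935 + 21596)*1130 = -1/40008 + (20188573/935)*1130 = -1/40008 + 4562617498/187 = 182541200859797/7481496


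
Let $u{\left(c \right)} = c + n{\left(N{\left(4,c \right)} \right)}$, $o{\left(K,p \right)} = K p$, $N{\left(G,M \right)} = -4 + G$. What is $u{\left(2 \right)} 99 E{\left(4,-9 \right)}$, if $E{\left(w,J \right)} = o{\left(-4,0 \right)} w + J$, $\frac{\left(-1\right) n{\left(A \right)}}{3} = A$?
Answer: $-1782$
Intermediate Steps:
$n{\left(A \right)} = - 3 A$
$E{\left(w,J \right)} = J$ ($E{\left(w,J \right)} = \left(-4\right) 0 w + J = 0 w + J = 0 + J = J$)
$u{\left(c \right)} = c$ ($u{\left(c \right)} = c - 3 \left(-4 + 4\right) = c - 0 = c + 0 = c$)
$u{\left(2 \right)} 99 E{\left(4,-9 \right)} = 2 \cdot 99 \left(-9\right) = 198 \left(-9\right) = -1782$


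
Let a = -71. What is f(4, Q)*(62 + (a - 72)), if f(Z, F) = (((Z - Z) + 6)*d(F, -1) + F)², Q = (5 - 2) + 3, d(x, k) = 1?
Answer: -11664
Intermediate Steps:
Q = 6 (Q = 3 + 3 = 6)
f(Z, F) = (6 + F)² (f(Z, F) = (((Z - Z) + 6)*1 + F)² = ((0 + 6)*1 + F)² = (6*1 + F)² = (6 + F)²)
f(4, Q)*(62 + (a - 72)) = (6 + 6)²*(62 + (-71 - 72)) = 12²*(62 - 143) = 144*(-81) = -11664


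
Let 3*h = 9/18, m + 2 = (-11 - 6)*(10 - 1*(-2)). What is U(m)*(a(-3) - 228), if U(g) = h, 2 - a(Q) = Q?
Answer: -223/6 ≈ -37.167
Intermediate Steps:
a(Q) = 2 - Q
m = -206 (m = -2 + (-11 - 6)*(10 - 1*(-2)) = -2 - 17*(10 + 2) = -2 - 17*12 = -2 - 204 = -206)
h = ⅙ (h = (9/18)/3 = (9*(1/18))/3 = (⅓)*(½) = ⅙ ≈ 0.16667)
U(g) = ⅙
U(m)*(a(-3) - 228) = ((2 - 1*(-3)) - 228)/6 = ((2 + 3) - 228)/6 = (5 - 228)/6 = (⅙)*(-223) = -223/6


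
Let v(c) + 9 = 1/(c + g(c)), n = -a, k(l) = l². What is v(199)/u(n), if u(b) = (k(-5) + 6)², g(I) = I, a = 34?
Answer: -3581/382478 ≈ -0.0093626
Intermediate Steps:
n = -34 (n = -1*34 = -34)
u(b) = 961 (u(b) = ((-5)² + 6)² = (25 + 6)² = 31² = 961)
v(c) = -9 + 1/(2*c) (v(c) = -9 + 1/(c + c) = -9 + 1/(2*c))
v(199)/u(n) = (-9 + (½)/199)/961 = (-9 + (½)*(1/199))*(1/961) = (-9 + 1/398)*(1/961) = -3581/398*1/961 = -3581/382478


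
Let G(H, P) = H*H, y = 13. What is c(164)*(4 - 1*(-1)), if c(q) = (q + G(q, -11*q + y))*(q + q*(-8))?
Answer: -155324400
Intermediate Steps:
G(H, P) = H²
c(q) = -7*q*(q + q²) (c(q) = (q + q²)*(q + q*(-8)) = (q + q²)*(q - 8*q) = (q + q²)*(-7*q) = -7*q*(q + q²))
c(164)*(4 - 1*(-1)) = (-7*164²*(1 + 164))*(4 - 1*(-1)) = (-7*26896*165)*(4 + 1) = -31064880*5 = -155324400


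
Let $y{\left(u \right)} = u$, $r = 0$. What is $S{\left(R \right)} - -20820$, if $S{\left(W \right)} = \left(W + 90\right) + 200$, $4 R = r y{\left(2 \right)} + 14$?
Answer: $\frac{42227}{2} \approx 21114.0$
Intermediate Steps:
$R = \frac{7}{2}$ ($R = \frac{0 \cdot 2 + 14}{4} = \frac{0 + 14}{4} = \frac{1}{4} \cdot 14 = \frac{7}{2} \approx 3.5$)
$S{\left(W \right)} = 290 + W$ ($S{\left(W \right)} = \left(90 + W\right) + 200 = 290 + W$)
$S{\left(R \right)} - -20820 = \left(290 + \frac{7}{2}\right) - -20820 = \frac{587}{2} + 20820 = \frac{42227}{2}$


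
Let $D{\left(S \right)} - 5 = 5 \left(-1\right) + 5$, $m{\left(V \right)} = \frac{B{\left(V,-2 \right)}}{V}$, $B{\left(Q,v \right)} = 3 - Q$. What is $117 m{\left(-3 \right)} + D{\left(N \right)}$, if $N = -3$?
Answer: $-229$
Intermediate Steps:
$m{\left(V \right)} = \frac{3 - V}{V}$
$D{\left(S \right)} = 5$ ($D{\left(S \right)} = 5 + \left(5 \left(-1\right) + 5\right) = 5 + \left(-5 + 5\right) = 5 + 0 = 5$)
$117 m{\left(-3 \right)} + D{\left(N \right)} = 117 \frac{3 - -3}{-3} + 5 = 117 \left(- \frac{3 + 3}{3}\right) + 5 = 117 \left(\left(- \frac{1}{3}\right) 6\right) + 5 = 117 \left(-2\right) + 5 = -234 + 5 = -229$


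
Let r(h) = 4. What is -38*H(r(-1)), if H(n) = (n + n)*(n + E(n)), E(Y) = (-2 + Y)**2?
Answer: -2432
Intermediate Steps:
H(n) = 2*n*(n + (-2 + n)**2) (H(n) = (n + n)*(n + (-2 + n)**2) = (2*n)*(n + (-2 + n)**2) = 2*n*(n + (-2 + n)**2))
-38*H(r(-1)) = -76*4*(4 + (-2 + 4)**2) = -76*4*(4 + 2**2) = -76*4*(4 + 4) = -76*4*8 = -38*64 = -2432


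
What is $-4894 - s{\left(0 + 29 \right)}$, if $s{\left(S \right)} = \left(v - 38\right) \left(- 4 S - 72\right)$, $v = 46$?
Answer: $-3390$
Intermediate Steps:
$s{\left(S \right)} = -576 - 32 S$ ($s{\left(S \right)} = \left(46 - 38\right) \left(- 4 S - 72\right) = 8 \left(-72 - 4 S\right) = -576 - 32 S$)
$-4894 - s{\left(0 + 29 \right)} = -4894 - \left(-576 - 32 \left(0 + 29\right)\right) = -4894 - \left(-576 - 928\right) = -4894 - -1504 = -4894 + 1504 = -3390$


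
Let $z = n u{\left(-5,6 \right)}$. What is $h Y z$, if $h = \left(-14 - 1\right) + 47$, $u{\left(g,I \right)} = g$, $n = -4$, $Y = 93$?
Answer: $59520$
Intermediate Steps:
$h = 32$ ($h = -15 + 47 = 32$)
$z = 20$ ($z = \left(-4\right) \left(-5\right) = 20$)
$h Y z = 32 \cdot 93 \cdot 20 = 2976 \cdot 20 = 59520$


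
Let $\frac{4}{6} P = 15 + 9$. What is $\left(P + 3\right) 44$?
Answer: $1716$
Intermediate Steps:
$P = 36$ ($P = \frac{3 \left(15 + 9\right)}{2} = \frac{3}{2} \cdot 24 = 36$)
$\left(P + 3\right) 44 = \left(36 + 3\right) 44 = 39 \cdot 44 = 1716$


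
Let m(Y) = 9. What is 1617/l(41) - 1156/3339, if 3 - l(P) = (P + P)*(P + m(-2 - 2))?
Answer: -10135295/13679883 ≈ -0.74089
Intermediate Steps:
l(P) = 3 - 2*P*(9 + P) (l(P) = 3 - (P + P)*(P + 9) = 3 - 2*P*(9 + P))
1617/l(41) - 1156/3339 = 1617/(3 - 18*41 - 2*41²) - 1156/3339 = 1617/(3 - 738 - 2*1681) - 1156*1/3339 = 1617/(3 - 738 - 3362) - 1156/3339 = 1617/(-4097) - 1156/3339 = 1617*(-1/4097) - 1156/3339 = -1617/4097 - 1156/3339 = -10135295/13679883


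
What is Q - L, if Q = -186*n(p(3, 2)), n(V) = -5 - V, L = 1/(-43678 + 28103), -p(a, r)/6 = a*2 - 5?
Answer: -2896949/15575 ≈ -186.00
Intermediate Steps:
p(a, r) = 30 - 12*a (p(a, r) = -6*(a*2 - 5) = -6*(2*a - 5) = -6*(-5 + 2*a) = 30 - 12*a)
L = -1/15575 (L = 1/(-15575) = -1/15575 ≈ -6.4205e-5)
Q = -186 (Q = -186*(-5 - (30 - 12*3)) = -186*(-5 - (30 - 36)) = -186*(-5 - 1*(-6)) = -186*(-5 + 6) = -186*1 = -186)
Q - L = -186 - 1*(-1/15575) = -186 + 1/15575 = -2896949/15575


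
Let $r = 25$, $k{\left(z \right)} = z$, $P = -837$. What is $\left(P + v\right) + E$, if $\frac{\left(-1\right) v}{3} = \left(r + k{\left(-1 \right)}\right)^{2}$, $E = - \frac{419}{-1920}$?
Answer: $- \frac{4924381}{1920} \approx -2564.8$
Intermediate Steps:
$E = \frac{419}{1920}$ ($E = \left(-419\right) \left(- \frac{1}{1920}\right) = \frac{419}{1920} \approx 0.21823$)
$v = -1728$ ($v = - 3 \left(25 - 1\right)^{2} = - 3 \cdot 24^{2} = \left(-3\right) 576 = -1728$)
$\left(P + v\right) + E = \left(-837 - 1728\right) + \frac{419}{1920} = -2565 + \frac{419}{1920} = - \frac{4924381}{1920}$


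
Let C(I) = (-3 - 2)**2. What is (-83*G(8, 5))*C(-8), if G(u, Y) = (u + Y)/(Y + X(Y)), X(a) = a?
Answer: -5395/2 ≈ -2697.5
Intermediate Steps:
C(I) = 25 (C(I) = (-5)**2 = 25)
G(u, Y) = (Y + u)/(2*Y) (G(u, Y) = (u + Y)/(Y + Y) = (Y + u)/((2*Y)) = (Y + u)*(1/(2*Y)) = (Y + u)/(2*Y))
(-83*G(8, 5))*C(-8) = -83*(5 + 8)/(2*5)*25 = -83*13/(2*5)*25 = -83*13/10*25 = -1079/10*25 = -5395/2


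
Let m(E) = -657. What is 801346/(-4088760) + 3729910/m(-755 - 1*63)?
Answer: -195528631999/34439940 ≈ -5677.4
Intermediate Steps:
801346/(-4088760) + 3729910/m(-755 - 1*63) = 801346/(-4088760) + 3729910/(-657) = 801346*(-1/4088760) + 3729910*(-1/657) = -30821/157260 - 3729910/657 = -195528631999/34439940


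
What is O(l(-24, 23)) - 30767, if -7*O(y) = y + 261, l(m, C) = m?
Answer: -215606/7 ≈ -30801.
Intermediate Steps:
O(y) = -261/7 - y/7 (O(y) = -(y + 261)/7 = -(261 + y)/7 = -261/7 - y/7)
O(l(-24, 23)) - 30767 = (-261/7 - 1/7*(-24)) - 30767 = (-261/7 + 24/7) - 30767 = -237/7 - 30767 = -215606/7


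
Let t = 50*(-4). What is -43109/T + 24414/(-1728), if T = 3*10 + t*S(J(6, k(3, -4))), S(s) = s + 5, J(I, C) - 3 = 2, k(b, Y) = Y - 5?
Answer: 2199731/283680 ≈ 7.7543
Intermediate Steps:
k(b, Y) = -5 + Y
J(I, C) = 5 (J(I, C) = 3 + 2 = 5)
S(s) = 5 + s
t = -200
T = -1970 (T = 3*10 - 200*(5 + 5) = 30 - 200*10 = 30 - 2000 = -1970)
-43109/T + 24414/(-1728) = -43109/(-1970) + 24414/(-1728) = -43109*(-1/1970) + 24414*(-1/1728) = 43109/1970 - 4069/288 = 2199731/283680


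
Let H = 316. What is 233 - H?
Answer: -83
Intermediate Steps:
233 - H = 233 - 1*316 = 233 - 316 = -83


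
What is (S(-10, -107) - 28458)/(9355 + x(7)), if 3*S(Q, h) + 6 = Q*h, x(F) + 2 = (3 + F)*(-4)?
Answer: -84310/27939 ≈ -3.0176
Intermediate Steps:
x(F) = -14 - 4*F (x(F) = -2 + (3 + F)*(-4) = -2 + (-12 - 4*F) = -14 - 4*F)
S(Q, h) = -2 + Q*h/3 (S(Q, h) = -2 + (Q*h)/3 = -2 + Q*h/3)
(S(-10, -107) - 28458)/(9355 + x(7)) = ((-2 + (1/3)*(-10)*(-107)) - 28458)/(9355 + (-14 - 4*7)) = ((-2 + 1070/3) - 28458)/(9355 + (-14 - 28)) = (1064/3 - 28458)/(9355 - 42) = -84310/3/9313 = -84310/3*1/9313 = -84310/27939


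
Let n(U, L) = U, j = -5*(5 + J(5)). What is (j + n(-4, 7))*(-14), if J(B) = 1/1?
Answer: 476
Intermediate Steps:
J(B) = 1
j = -30 (j = -5*(5 + 1) = -5*6 = -30)
(j + n(-4, 7))*(-14) = (-30 - 4)*(-14) = -34*(-14) = 476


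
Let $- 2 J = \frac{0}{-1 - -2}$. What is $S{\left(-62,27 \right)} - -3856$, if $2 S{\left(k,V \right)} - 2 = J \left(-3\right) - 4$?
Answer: $3855$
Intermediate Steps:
$J = 0$ ($J = - \frac{0 \frac{1}{-1 - -2}}{2} = - \frac{0 \frac{1}{-1 + 2}}{2} = - \frac{0 \cdot 1^{-1}}{2} = - \frac{0 \cdot 1}{2} = \left(- \frac{1}{2}\right) 0 = 0$)
$S{\left(k,V \right)} = -1$ ($S{\left(k,V \right)} = 1 + \frac{0 \left(-3\right) - 4}{2} = 1 + \frac{0 - 4}{2} = 1 + \frac{1}{2} \left(-4\right) = 1 - 2 = -1$)
$S{\left(-62,27 \right)} - -3856 = -1 - -3856 = -1 + 3856 = 3855$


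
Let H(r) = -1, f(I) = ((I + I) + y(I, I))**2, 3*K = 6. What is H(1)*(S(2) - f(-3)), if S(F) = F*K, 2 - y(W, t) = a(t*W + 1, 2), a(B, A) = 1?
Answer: 21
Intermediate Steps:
y(W, t) = 1 (y(W, t) = 2 - 1*1 = 2 - 1 = 1)
K = 2 (K = (1/3)*6 = 2)
S(F) = 2*F (S(F) = F*2 = 2*F)
f(I) = (1 + 2*I)**2 (f(I) = ((I + I) + 1)**2 = (2*I + 1)**2 = (1 + 2*I)**2)
H(1)*(S(2) - f(-3)) = -(2*2 - (1 + 2*(-3))**2) = -(4 - (1 - 6)**2) = -(4 - 1*(-5)**2) = -(4 - 1*25) = -(4 - 25) = -1*(-21) = 21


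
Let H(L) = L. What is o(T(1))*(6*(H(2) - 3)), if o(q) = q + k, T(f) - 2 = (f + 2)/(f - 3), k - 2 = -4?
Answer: 9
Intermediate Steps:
k = -2 (k = 2 - 4 = -2)
T(f) = 2 + (2 + f)/(-3 + f) (T(f) = 2 + (f + 2)/(f - 3) = 2 + (2 + f)/(-3 + f))
o(q) = -2 + q (o(q) = q - 2 = -2 + q)
o(T(1))*(6*(H(2) - 3)) = (-2 + (-4 + 3*1)/(-3 + 1))*(6*(2 - 3)) = (-2 + (-4 + 3)/(-2))*(6*(-1)) = (-2 - ½*(-1))*(-6) = (-2 + ½)*(-6) = -3/2*(-6) = 9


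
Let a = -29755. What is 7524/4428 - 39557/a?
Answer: 11084306/3659865 ≈ 3.0286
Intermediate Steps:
7524/4428 - 39557/a = 7524/4428 - 39557/(-29755) = 7524*(1/4428) - 39557*(-1/29755) = 209/123 + 39557/29755 = 11084306/3659865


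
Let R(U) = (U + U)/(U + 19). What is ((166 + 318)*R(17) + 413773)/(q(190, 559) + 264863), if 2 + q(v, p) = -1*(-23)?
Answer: 3728071/2383956 ≈ 1.5638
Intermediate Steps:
R(U) = 2*U/(19 + U) (R(U) = (2*U)/(19 + U) = 2*U/(19 + U))
q(v, p) = 21 (q(v, p) = -2 - 1*(-23) = -2 + 23 = 21)
((166 + 318)*R(17) + 413773)/(q(190, 559) + 264863) = ((166 + 318)*(2*17/(19 + 17)) + 413773)/(21 + 264863) = (484*(2*17/36) + 413773)/264884 = (484*(2*17*(1/36)) + 413773)*(1/264884) = (484*(17/18) + 413773)*(1/264884) = (4114/9 + 413773)*(1/264884) = (3728071/9)*(1/264884) = 3728071/2383956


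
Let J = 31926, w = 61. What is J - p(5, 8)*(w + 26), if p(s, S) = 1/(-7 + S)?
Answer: 31839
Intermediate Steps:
J - p(5, 8)*(w + 26) = 31926 - (61 + 26)/(-7 + 8) = 31926 - 87/1 = 31926 - 87 = 31839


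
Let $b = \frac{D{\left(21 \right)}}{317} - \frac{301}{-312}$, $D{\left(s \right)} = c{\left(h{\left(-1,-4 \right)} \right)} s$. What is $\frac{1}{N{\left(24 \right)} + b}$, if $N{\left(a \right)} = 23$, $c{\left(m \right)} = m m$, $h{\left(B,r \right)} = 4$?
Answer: $\frac{98904}{2475041} \approx 0.039961$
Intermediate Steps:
$c{\left(m \right)} = m^{2}$
$D{\left(s \right)} = 16 s$ ($D{\left(s \right)} = 4^{2} s = 16 s$)
$b = \frac{200249}{98904}$ ($b = \frac{16 \cdot 21}{317} - \frac{301}{-312} = 336 \cdot \frac{1}{317} - - \frac{301}{312} = \frac{336}{317} + \frac{301}{312} = \frac{200249}{98904} \approx 2.0247$)
$\frac{1}{N{\left(24 \right)} + b} = \frac{1}{23 + \frac{200249}{98904}} = \frac{1}{\frac{2475041}{98904}} = \frac{98904}{2475041}$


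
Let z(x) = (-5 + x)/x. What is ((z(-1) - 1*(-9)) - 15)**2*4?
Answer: 0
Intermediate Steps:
z(x) = (-5 + x)/x
((z(-1) - 1*(-9)) - 15)**2*4 = (((-5 - 1)/(-1) - 1*(-9)) - 15)**2*4 = ((-1*(-6) + 9) - 15)**2*4 = ((6 + 9) - 15)**2*4 = (15 - 15)**2*4 = 0**2*4 = 0*4 = 0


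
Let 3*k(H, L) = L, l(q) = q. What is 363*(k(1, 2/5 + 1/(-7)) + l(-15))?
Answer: -189486/35 ≈ -5413.9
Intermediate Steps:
k(H, L) = L/3
363*(k(1, 2/5 + 1/(-7)) + l(-15)) = 363*((2/5 + 1/(-7))/3 - 15) = 363*((2*(1/5) + 1*(-1/7))/3 - 15) = 363*((2/5 - 1/7)/3 - 15) = 363*((1/3)*(9/35) - 15) = 363*(3/35 - 15) = 363*(-522/35) = -189486/35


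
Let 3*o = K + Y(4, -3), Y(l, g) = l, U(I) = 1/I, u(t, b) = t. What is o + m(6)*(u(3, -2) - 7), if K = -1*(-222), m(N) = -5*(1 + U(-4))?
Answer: 271/3 ≈ 90.333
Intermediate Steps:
m(N) = -15/4 (m(N) = -5*(1 + 1/(-4)) = -5*(1 - ¼) = -5*¾ = -15/4)
K = 222
o = 226/3 (o = (222 + 4)/3 = (⅓)*226 = 226/3 ≈ 75.333)
o + m(6)*(u(3, -2) - 7) = 226/3 - 15*(3 - 7)/4 = 226/3 - 15/4*(-4) = 226/3 + 15 = 271/3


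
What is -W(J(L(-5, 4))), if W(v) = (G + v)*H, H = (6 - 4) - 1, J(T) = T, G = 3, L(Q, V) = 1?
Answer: -4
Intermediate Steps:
H = 1 (H = 2 - 1 = 1)
W(v) = 3 + v (W(v) = (3 + v)*1 = 3 + v)
-W(J(L(-5, 4))) = -(3 + 1) = -1*4 = -4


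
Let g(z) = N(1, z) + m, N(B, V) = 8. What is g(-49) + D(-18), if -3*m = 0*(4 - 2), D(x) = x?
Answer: -10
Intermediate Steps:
m = 0 (m = -0*(4 - 2) = -0*2 = -⅓*0 = 0)
g(z) = 8 (g(z) = 8 + 0 = 8)
g(-49) + D(-18) = 8 - 18 = -10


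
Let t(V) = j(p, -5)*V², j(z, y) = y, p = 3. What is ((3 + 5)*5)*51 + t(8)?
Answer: 1720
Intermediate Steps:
t(V) = -5*V²
((3 + 5)*5)*51 + t(8) = ((3 + 5)*5)*51 - 5*8² = (8*5)*51 - 5*64 = 40*51 - 320 = 2040 - 320 = 1720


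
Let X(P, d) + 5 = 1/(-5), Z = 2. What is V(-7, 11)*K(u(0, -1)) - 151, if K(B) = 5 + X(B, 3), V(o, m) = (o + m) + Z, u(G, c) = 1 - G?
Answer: -761/5 ≈ -152.20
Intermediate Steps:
X(P, d) = -26/5 (X(P, d) = -5 + 1/(-5) = -5 - ⅕ = -26/5)
V(o, m) = 2 + m + o (V(o, m) = (o + m) + 2 = (m + o) + 2 = 2 + m + o)
K(B) = -⅕ (K(B) = 5 - 26/5 = -⅕)
V(-7, 11)*K(u(0, -1)) - 151 = (2 + 11 - 7)*(-⅕) - 151 = 6*(-⅕) - 151 = -6/5 - 151 = -761/5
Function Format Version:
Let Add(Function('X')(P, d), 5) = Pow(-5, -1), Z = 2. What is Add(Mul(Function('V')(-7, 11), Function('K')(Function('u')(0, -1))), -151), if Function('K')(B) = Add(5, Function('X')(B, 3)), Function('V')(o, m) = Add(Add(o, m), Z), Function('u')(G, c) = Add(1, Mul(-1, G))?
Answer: Rational(-761, 5) ≈ -152.20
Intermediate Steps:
Function('X')(P, d) = Rational(-26, 5) (Function('X')(P, d) = Add(-5, Pow(-5, -1)) = Add(-5, Rational(-1, 5)) = Rational(-26, 5))
Function('V')(o, m) = Add(2, m, o) (Function('V')(o, m) = Add(Add(o, m), 2) = Add(Add(m, o), 2) = Add(2, m, o))
Function('K')(B) = Rational(-1, 5) (Function('K')(B) = Add(5, Rational(-26, 5)) = Rational(-1, 5))
Add(Mul(Function('V')(-7, 11), Function('K')(Function('u')(0, -1))), -151) = Add(Mul(Add(2, 11, -7), Rational(-1, 5)), -151) = Add(Mul(6, Rational(-1, 5)), -151) = Add(Rational(-6, 5), -151) = Rational(-761, 5)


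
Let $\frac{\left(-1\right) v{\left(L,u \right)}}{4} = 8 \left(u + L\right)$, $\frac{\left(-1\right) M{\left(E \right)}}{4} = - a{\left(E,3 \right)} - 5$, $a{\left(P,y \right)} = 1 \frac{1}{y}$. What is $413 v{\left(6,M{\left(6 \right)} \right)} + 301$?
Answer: $- \frac{1082809}{3} \approx -3.6094 \cdot 10^{5}$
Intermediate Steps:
$a{\left(P,y \right)} = \frac{1}{y}$
$M{\left(E \right)} = \frac{64}{3}$ ($M{\left(E \right)} = - 4 \left(- \frac{1}{3} - 5\right) = \left(-4\right) \left(- \frac{16}{3}\right) = \frac{64}{3}$)
$v{\left(L,u \right)} = - 32 L - 32 u$ ($v{\left(L,u \right)} = - 4 \cdot 8 \left(u + L\right) = - 4 \cdot 8 \left(L + u\right) = - 4 \left(8 L + 8 u\right) = - 32 L - 32 u$)
$413 v{\left(6,M{\left(6 \right)} \right)} + 301 = 413 \left(\left(-32\right) 6 - \frac{2048}{3}\right) + 301 = 413 \left(-192 - \frac{2048}{3}\right) + 301 = 413 \left(- \frac{2624}{3}\right) + 301 = - \frac{1083712}{3} + 301 = - \frac{1082809}{3}$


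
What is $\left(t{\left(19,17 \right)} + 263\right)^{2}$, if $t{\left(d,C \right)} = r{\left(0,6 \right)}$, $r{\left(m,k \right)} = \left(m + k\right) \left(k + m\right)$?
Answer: $89401$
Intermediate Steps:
$r{\left(m,k \right)} = \left(k + m\right)^{2}$ ($r{\left(m,k \right)} = \left(k + m\right) \left(k + m\right) = \left(k + m\right)^{2}$)
$t{\left(d,C \right)} = 36$ ($t{\left(d,C \right)} = \left(6 + 0\right)^{2} = 6^{2} = 36$)
$\left(t{\left(19,17 \right)} + 263\right)^{2} = \left(36 + 263\right)^{2} = 299^{2} = 89401$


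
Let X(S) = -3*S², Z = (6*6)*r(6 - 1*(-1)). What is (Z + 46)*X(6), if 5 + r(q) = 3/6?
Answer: 12528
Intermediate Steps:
r(q) = -9/2 (r(q) = -5 + 3/6 = -5 + 3*(⅙) = -5 + ½ = -9/2)
Z = -162 (Z = (6*6)*(-9/2) = 36*(-9/2) = -162)
(Z + 46)*X(6) = (-162 + 46)*(-3*6²) = -(-348)*36 = -116*(-108) = 12528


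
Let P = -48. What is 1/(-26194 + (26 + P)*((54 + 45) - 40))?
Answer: -1/27492 ≈ -3.6374e-5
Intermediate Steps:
1/(-26194 + (26 + P)*((54 + 45) - 40)) = 1/(-26194 + (26 - 48)*((54 + 45) - 40)) = 1/(-26194 - 22*(99 - 40)) = 1/(-26194 - 22*59) = 1/(-26194 - 1298) = 1/(-27492) = -1/27492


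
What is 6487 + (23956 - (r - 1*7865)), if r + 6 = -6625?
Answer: 44939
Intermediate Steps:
r = -6631 (r = -6 - 6625 = -6631)
6487 + (23956 - (r - 1*7865)) = 6487 + (23956 - (-6631 - 1*7865)) = 6487 + (23956 - (-6631 - 7865)) = 6487 + (23956 - 1*(-14496)) = 6487 + (23956 + 14496) = 6487 + 38452 = 44939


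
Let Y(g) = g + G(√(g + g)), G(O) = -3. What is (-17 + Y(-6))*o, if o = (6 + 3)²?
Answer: -2106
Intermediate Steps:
o = 81 (o = 9² = 81)
Y(g) = -3 + g (Y(g) = g - 3 = -3 + g)
(-17 + Y(-6))*o = (-17 + (-3 - 6))*81 = (-17 - 9)*81 = -26*81 = -2106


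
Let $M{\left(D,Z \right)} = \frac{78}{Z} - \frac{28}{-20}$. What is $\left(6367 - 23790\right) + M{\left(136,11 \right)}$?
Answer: $- \frac{957798}{55} \approx -17415.0$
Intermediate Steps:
$M{\left(D,Z \right)} = \frac{7}{5} + \frac{78}{Z}$ ($M{\left(D,Z \right)} = \frac{78}{Z} - - \frac{7}{5} = \frac{78}{Z} + \frac{7}{5} = \frac{7}{5} + \frac{78}{Z}$)
$\left(6367 - 23790\right) + M{\left(136,11 \right)} = \left(6367 - 23790\right) + \left(\frac{7}{5} + \frac{78}{11}\right) = -17423 + \left(\frac{7}{5} + 78 \cdot \frac{1}{11}\right) = -17423 + \left(\frac{7}{5} + \frac{78}{11}\right) = -17423 + \frac{467}{55} = - \frac{957798}{55}$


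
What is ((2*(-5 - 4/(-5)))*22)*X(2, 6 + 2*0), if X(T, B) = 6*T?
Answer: -11088/5 ≈ -2217.6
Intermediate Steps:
((2*(-5 - 4/(-5)))*22)*X(2, 6 + 2*0) = ((2*(-5 - 4/(-5)))*22)*(6*2) = ((2*(-5 - 4*(-⅕)))*22)*12 = ((2*(-5 + ⅘))*22)*12 = ((2*(-21/5))*22)*12 = -42/5*22*12 = -924/5*12 = -11088/5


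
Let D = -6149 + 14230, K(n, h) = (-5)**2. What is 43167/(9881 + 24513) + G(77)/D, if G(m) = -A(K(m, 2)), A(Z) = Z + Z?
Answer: 347112827/277937914 ≈ 1.2489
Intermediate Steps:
K(n, h) = 25
A(Z) = 2*Z
D = 8081
G(m) = -50 (G(m) = -2*25 = -1*50 = -50)
43167/(9881 + 24513) + G(77)/D = 43167/(9881 + 24513) - 50/8081 = 43167/34394 - 50*1/8081 = 43167*(1/34394) - 50/8081 = 43167/34394 - 50/8081 = 347112827/277937914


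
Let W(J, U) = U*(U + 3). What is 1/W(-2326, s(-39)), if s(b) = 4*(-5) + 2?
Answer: 1/270 ≈ 0.0037037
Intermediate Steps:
s(b) = -18 (s(b) = -20 + 2 = -18)
W(J, U) = U*(3 + U)
1/W(-2326, s(-39)) = 1/(-18*(3 - 18)) = 1/(-18*(-15)) = 1/270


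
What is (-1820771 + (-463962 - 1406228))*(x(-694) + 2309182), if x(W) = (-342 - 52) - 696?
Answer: -8519077556412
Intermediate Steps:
x(W) = -1090 (x(W) = -394 - 696 = -1090)
(-1820771 + (-463962 - 1406228))*(x(-694) + 2309182) = (-1820771 + (-463962 - 1406228))*(-1090 + 2309182) = (-1820771 - 1870190)*2308092 = -3690961*2308092 = -8519077556412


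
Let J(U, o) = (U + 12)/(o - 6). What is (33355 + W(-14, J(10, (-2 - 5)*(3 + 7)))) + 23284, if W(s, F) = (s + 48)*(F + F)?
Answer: 1075767/19 ≈ 56619.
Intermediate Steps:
J(U, o) = (12 + U)/(-6 + o)
W(s, F) = 2*F*(48 + s) (W(s, F) = (48 + s)*(2*F) = 2*F*(48 + s))
(33355 + W(-14, J(10, (-2 - 5)*(3 + 7)))) + 23284 = (33355 + 2*((12 + 10)/(-6 + (-2 - 5)*(3 + 7)))*(48 - 14)) + 23284 = (33355 + 2*(22/(-6 - 7*10))*34) + 23284 = (33355 + 2*(22/(-6 - 70))*34) + 23284 = (33355 + 2*(22/(-76))*34) + 23284 = (33355 + 2*(-1/76*22)*34) + 23284 = (33355 + 2*(-11/38)*34) + 23284 = (33355 - 374/19) + 23284 = 633371/19 + 23284 = 1075767/19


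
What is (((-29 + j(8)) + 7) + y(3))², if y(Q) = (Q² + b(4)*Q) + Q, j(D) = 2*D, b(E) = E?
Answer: 324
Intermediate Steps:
y(Q) = Q² + 5*Q (y(Q) = (Q² + 4*Q) + Q = Q² + 5*Q)
(((-29 + j(8)) + 7) + y(3))² = (((-29 + 2*8) + 7) + 3*(5 + 3))² = (((-29 + 16) + 7) + 3*8)² = ((-13 + 7) + 24)² = (-6 + 24)² = 18² = 324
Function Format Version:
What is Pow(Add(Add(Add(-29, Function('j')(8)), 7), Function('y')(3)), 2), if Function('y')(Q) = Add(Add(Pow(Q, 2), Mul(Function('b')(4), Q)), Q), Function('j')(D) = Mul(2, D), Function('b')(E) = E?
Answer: 324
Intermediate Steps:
Function('y')(Q) = Add(Pow(Q, 2), Mul(5, Q)) (Function('y')(Q) = Add(Add(Pow(Q, 2), Mul(4, Q)), Q) = Add(Pow(Q, 2), Mul(5, Q)))
Pow(Add(Add(Add(-29, Function('j')(8)), 7), Function('y')(3)), 2) = Pow(Add(Add(Add(-29, Mul(2, 8)), 7), Mul(3, Add(5, 3))), 2) = Pow(Add(Add(Add(-29, 16), 7), Mul(3, 8)), 2) = Pow(Add(Add(-13, 7), 24), 2) = Pow(Add(-6, 24), 2) = Pow(18, 2) = 324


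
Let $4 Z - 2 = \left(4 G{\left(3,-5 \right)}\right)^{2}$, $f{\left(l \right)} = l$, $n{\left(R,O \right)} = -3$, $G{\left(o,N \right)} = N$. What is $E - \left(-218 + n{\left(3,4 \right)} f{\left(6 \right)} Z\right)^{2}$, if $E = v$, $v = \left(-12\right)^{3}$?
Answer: $-4110457$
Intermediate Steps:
$Z = \frac{201}{2}$ ($Z = \frac{1}{2} + \frac{\left(4 \left(-5\right)\right)^{2}}{4} = \frac{1}{2} + \frac{\left(-20\right)^{2}}{4} = \frac{1}{2} + \frac{1}{4} \cdot 400 = \frac{1}{2} + 100 = \frac{201}{2} \approx 100.5$)
$v = -1728$
$E = -1728$
$E - \left(-218 + n{\left(3,4 \right)} f{\left(6 \right)} Z\right)^{2} = -1728 - \left(-218 + \left(-3\right) 6 \cdot \frac{201}{2}\right)^{2} = -1728 - \left(-218 - 1809\right)^{2} = -1728 - \left(-2027\right)^{2} = -1728 - 4108729 = -4110457$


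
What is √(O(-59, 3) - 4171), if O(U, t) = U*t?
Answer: 2*I*√1087 ≈ 65.939*I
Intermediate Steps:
√(O(-59, 3) - 4171) = √(-59*3 - 4171) = √(-177 - 4171) = √(-4348) = 2*I*√1087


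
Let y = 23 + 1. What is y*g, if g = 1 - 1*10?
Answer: -216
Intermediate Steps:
g = -9 (g = 1 - 10 = -9)
y = 24
y*g = 24*(-9) = -216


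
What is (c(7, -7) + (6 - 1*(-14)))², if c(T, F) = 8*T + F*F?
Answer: 15625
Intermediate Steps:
c(T, F) = F² + 8*T (c(T, F) = 8*T + F² = F² + 8*T)
(c(7, -7) + (6 - 1*(-14)))² = (((-7)² + 8*7) + (6 - 1*(-14)))² = ((49 + 56) + (6 + 14))² = (105 + 20)² = 125² = 15625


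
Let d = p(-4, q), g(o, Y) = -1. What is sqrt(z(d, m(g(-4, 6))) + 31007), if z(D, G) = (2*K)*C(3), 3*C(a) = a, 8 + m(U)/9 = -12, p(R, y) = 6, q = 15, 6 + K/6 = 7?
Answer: sqrt(31019) ≈ 176.12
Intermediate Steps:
K = 6 (K = -36 + 6*7 = -36 + 42 = 6)
m(U) = -180 (m(U) = -72 + 9*(-12) = -72 - 108 = -180)
d = 6
C(a) = a/3
z(D, G) = 12 (z(D, G) = (2*6)*((1/3)*3) = 12*1 = 12)
sqrt(z(d, m(g(-4, 6))) + 31007) = sqrt(12 + 31007) = sqrt(31019)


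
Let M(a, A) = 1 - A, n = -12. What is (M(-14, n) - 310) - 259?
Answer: -556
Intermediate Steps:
(M(-14, n) - 310) - 259 = ((1 - 1*(-12)) - 310) - 259 = ((1 + 12) - 310) - 259 = (13 - 310) - 259 = -297 - 259 = -556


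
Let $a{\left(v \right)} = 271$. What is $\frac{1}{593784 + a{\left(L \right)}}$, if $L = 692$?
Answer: $\frac{1}{594055} \approx 1.6833 \cdot 10^{-6}$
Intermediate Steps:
$\frac{1}{593784 + a{\left(L \right)}} = \frac{1}{593784 + 271} = \frac{1}{594055}$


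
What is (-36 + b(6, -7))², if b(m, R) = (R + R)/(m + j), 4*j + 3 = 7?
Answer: 1444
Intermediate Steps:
j = 1 (j = -¾ + (¼)*7 = -¾ + 7/4 = 1)
b(m, R) = 2*R/(1 + m) (b(m, R) = (R + R)/(m + 1) = (2*R)/(1 + m) = 2*R/(1 + m))
(-36 + b(6, -7))² = (-36 + 2*(-7)/(1 + 6))² = (-36 + 2*(-7)/7)² = (-36 + 2*(-7)*(⅐))² = (-36 - 2)² = (-38)² = 1444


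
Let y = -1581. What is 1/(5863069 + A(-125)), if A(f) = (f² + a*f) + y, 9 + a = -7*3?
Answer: 1/5880863 ≈ 1.7004e-7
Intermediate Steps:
a = -30 (a = -9 - 7*3 = -9 - 21 = -30)
A(f) = -1581 + f² - 30*f (A(f) = (f² - 30*f) - 1581 = -1581 + f² - 30*f)
1/(5863069 + A(-125)) = 1/(5863069 + (-1581 + (-125)² - 30*(-125))) = 1/(5863069 + (-1581 + 15625 + 3750)) = 1/(5863069 + 17794) = 1/5880863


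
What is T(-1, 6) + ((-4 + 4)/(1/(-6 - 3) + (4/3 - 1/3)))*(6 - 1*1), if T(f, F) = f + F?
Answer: 5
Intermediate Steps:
T(f, F) = F + f
T(-1, 6) + ((-4 + 4)/(1/(-6 - 3) + (4/3 - 1/3)))*(6 - 1*1) = (6 - 1) + ((-4 + 4)/(1/(-6 - 3) + (4/3 - 1/3)))*(6 - 1*1) = 5 + (0/(1/(-9) + (4*(1/3) - 1*1/3)))*(6 - 1) = 5 + (0/(-1/9 + (4/3 - 1/3)))*5 = 5 + (0/(-1/9 + 1))*5 = 5 + (0/(8/9))*5 = 5 + (0*(9/8))*5 = 5 + 0*5 = 5 + 0 = 5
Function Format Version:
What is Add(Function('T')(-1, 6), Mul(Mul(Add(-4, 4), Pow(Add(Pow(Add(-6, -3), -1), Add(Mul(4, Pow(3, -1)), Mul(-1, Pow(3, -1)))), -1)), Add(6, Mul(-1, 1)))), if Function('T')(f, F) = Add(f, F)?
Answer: 5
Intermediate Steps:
Function('T')(f, F) = Add(F, f)
Add(Function('T')(-1, 6), Mul(Mul(Add(-4, 4), Pow(Add(Pow(Add(-6, -3), -1), Add(Mul(4, Pow(3, -1)), Mul(-1, Pow(3, -1)))), -1)), Add(6, Mul(-1, 1)))) = Add(Add(6, -1), Mul(Mul(Add(-4, 4), Pow(Add(Pow(Add(-6, -3), -1), Add(Mul(4, Pow(3, -1)), Mul(-1, Pow(3, -1)))), -1)), Add(6, Mul(-1, 1)))) = Add(5, Mul(Mul(0, Pow(Add(Pow(-9, -1), Add(Mul(4, Rational(1, 3)), Mul(-1, Rational(1, 3)))), -1)), Add(6, -1))) = Add(5, Mul(Mul(0, Pow(Add(Rational(-1, 9), Add(Rational(4, 3), Rational(-1, 3))), -1)), 5)) = Add(5, Mul(Mul(0, Pow(Add(Rational(-1, 9), 1), -1)), 5)) = Add(5, Mul(Mul(0, Pow(Rational(8, 9), -1)), 5)) = Add(5, Mul(Mul(0, Rational(9, 8)), 5)) = Add(5, Mul(0, 5)) = Add(5, 0) = 5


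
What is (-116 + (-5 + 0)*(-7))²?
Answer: 6561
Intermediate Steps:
(-116 + (-5 + 0)*(-7))² = (-116 - 5*(-7))² = (-116 + 35)² = (-81)² = 6561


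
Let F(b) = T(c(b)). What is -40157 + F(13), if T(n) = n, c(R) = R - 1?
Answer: -40145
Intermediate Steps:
c(R) = -1 + R
F(b) = -1 + b
-40157 + F(13) = -40157 + (-1 + 13) = -40157 + 12 = -40145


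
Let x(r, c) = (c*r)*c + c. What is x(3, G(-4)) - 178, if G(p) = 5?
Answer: -98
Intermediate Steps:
x(r, c) = c + r*c² (x(r, c) = r*c² + c = c + r*c²)
x(3, G(-4)) - 178 = 5*(1 + 5*3) - 178 = 5*(1 + 15) - 178 = 5*16 - 178 = 80 - 178 = -98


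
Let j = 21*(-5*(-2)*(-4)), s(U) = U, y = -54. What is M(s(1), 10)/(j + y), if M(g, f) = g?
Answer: -1/894 ≈ -0.0011186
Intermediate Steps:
j = -840 (j = 21*(10*(-4)) = 21*(-40) = -840)
M(s(1), 10)/(j + y) = 1/(-840 - 54) = 1/(-894) = -1/894*1 = -1/894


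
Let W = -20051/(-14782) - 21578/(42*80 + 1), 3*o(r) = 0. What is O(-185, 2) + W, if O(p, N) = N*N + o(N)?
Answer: -52845377/49682302 ≈ -1.0637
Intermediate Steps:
o(r) = 0 (o(r) = (⅓)*0 = 0)
O(p, N) = N² (O(p, N) = N*N + 0 = N² + 0 = N²)
W = -251574585/49682302 (W = -20051*(-1/14782) - 21578/(3360 + 1) = 20051/14782 - 21578/3361 = -251574585/49682302 ≈ -5.0637)
O(-185, 2) + W = 2² - 251574585/49682302 = 4 - 251574585/49682302 = -52845377/49682302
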